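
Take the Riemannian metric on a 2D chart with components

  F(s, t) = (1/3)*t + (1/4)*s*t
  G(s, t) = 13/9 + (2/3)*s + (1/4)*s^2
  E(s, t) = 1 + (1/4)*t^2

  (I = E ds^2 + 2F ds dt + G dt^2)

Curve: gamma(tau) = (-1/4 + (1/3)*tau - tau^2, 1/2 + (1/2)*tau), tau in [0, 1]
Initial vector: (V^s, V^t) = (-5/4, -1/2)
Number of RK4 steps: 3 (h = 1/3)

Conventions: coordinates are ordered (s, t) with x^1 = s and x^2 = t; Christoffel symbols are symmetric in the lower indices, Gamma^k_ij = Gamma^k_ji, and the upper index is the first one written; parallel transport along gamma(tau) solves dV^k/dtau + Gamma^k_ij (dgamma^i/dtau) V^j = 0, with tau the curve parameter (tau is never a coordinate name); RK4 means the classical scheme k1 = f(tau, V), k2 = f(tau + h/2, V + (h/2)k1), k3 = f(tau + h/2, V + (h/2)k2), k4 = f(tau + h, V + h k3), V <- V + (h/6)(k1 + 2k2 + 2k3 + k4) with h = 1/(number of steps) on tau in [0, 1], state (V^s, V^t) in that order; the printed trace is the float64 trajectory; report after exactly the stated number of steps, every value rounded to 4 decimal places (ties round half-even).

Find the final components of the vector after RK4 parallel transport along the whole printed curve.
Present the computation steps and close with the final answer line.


gamma'(tau) = (1/3 - 2*tau, 1/2); f(tau, V)^k = -Gamma^k_ij(gamma(tau)) gamma'^i(tau) V^j; h = 1/3; intermediate values shown to 6 dp
curve data and Christoffel symbols at the stage parameters:
  tau = 0.000000: gamma = (-0.250000, 0.500000), gamma' = (0.333333, 0.500000); Gamma_sss = 0.000000, Gamma_sst = 0.092190, Gamma_stt = 0.000000, Gamma_tss = 0.000000, Gamma_tst = 0.199744, Gamma_ttt = 0.000000
  tau = 0.166667: gamma = (-0.222222, 0.583333), gamma' = (0.000000, 0.500000); Gamma_sss = 0.000000, Gamma_sst = 0.104637, Gamma_stt = 0.000000, Gamma_tss = 0.000000, Gamma_tst = 0.199308, Gamma_ttt = 0.000000
  tau = 0.333333: gamma = (-0.250000, 0.666667), gamma' = (-0.333333, 0.500000); Gamma_sss = 0.000000, Gamma_sst = 0.118665, Gamma_stt = 0.000000, Gamma_tss = 0.000000, Gamma_tst = 0.192831, Gamma_ttt = 0.000000
  tau = 0.500000: gamma = (-0.333333, 0.750000), gamma' = (-0.666667, 0.500000); Gamma_sss = 0.000000, Gamma_sst = 0.134831, Gamma_stt = 0.000000, Gamma_tss = 0.000000, Gamma_tst = 0.179775, Gamma_ttt = 0.000000
  tau = 0.666667: gamma = (-0.472222, 0.833333), gamma' = (-1.000000, 0.500000); Gamma_sss = 0.000000, Gamma_sst = 0.153300, Gamma_stt = 0.000000, Gamma_tss = 0.000000, Gamma_tst = 0.158410, Gamma_ttt = 0.000000
  tau = 0.833333: gamma = (-0.666667, 0.916667), gamma' = (-1.333333, 0.500000); Gamma_sss = 0.000000, Gamma_sst = 0.173456, Gamma_stt = 0.000000, Gamma_tss = 0.000000, Gamma_tst = 0.126150, Gamma_ttt = 0.000000
  tau = 1.000000: gamma = (-0.916667, 1.000000), gamma' = (-1.666667, 0.500000); Gamma_sss = 0.000000, Gamma_sst = 0.193289, Gamma_stt = 0.000000, Gamma_tss = 0.000000, Gamma_tst = 0.080537, Gamma_ttt = 0.000000
step 0: V^s = -1.2500, V^t = -0.5000
step 1: k1 = (0.072983, 0.158131), k2 = (0.064762, 0.123355), k3 = (0.064833, 0.123492), k4 = (0.054734, 0.088943); V <- V + (h/6)(k1 + 2k2 + 2k3 + k4): V^s = -1.2285, V^t = -0.4588
step 2: k1 = (0.054741, 0.088954), k2 = (0.042294, 0.056391), k3 = (0.041946, 0.055927), k4 = (0.025610, 0.026464); V <- V + (h/6)(k1 + 2k2 + 2k3 + k4): V^s = -1.2147, V^t = -0.4400
step 3: k1 = (0.025660, 0.026516), k2 = (0.004248, 0.003089), k3 = (0.003654, 0.002658), k4 = (-0.024171, -0.010071); V <- V + (h/6)(k1 + 2k2 + 2k3 + k4): V^s = -1.2137, V^t = -0.4384

Answer: V^s = -1.2137, V^t = -0.4384


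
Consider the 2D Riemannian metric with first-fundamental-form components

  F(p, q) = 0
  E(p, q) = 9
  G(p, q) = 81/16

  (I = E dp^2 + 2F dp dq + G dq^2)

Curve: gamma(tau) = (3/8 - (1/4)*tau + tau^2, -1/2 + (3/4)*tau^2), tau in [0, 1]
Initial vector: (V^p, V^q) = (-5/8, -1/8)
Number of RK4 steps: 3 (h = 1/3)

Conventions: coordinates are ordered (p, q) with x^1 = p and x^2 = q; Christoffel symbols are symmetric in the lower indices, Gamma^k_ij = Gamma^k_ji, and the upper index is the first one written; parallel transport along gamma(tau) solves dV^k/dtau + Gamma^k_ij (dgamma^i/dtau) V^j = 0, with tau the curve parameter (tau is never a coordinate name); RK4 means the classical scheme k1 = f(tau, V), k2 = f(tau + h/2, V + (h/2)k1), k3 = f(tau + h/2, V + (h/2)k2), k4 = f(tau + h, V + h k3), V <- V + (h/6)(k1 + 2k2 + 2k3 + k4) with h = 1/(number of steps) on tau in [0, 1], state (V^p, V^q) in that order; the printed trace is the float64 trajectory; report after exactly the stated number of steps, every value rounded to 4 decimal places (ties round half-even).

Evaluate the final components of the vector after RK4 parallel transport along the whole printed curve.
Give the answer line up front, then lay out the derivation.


Answer: V^p = -0.6250, V^q = -0.1250

gamma'(tau) = (-1/4 + 2*tau, (3/2)*tau); f(tau, V)^k = -Gamma^k_ij(gamma(tau)) gamma'^i(tau) V^j; h = 1/3; intermediate values shown to 6 dp
curve data and Christoffel symbols at the stage parameters:
  tau = 0.000000: gamma = (0.375000, -0.500000), gamma' = (-0.250000, 0.000000); Gamma_ppp = 0.000000, Gamma_ppq = 0.000000, Gamma_pqq = 0.000000, Gamma_qpp = 0.000000, Gamma_qpq = 0.000000, Gamma_qqq = 0.000000
  tau = 0.166667: gamma = (0.361111, -0.479167), gamma' = (0.083333, 0.250000); Gamma_ppp = 0.000000, Gamma_ppq = 0.000000, Gamma_pqq = 0.000000, Gamma_qpp = 0.000000, Gamma_qpq = 0.000000, Gamma_qqq = 0.000000
  tau = 0.333333: gamma = (0.402778, -0.416667), gamma' = (0.416667, 0.500000); Gamma_ppp = 0.000000, Gamma_ppq = 0.000000, Gamma_pqq = 0.000000, Gamma_qpp = 0.000000, Gamma_qpq = 0.000000, Gamma_qqq = 0.000000
  tau = 0.500000: gamma = (0.500000, -0.312500), gamma' = (0.750000, 0.750000); Gamma_ppp = 0.000000, Gamma_ppq = 0.000000, Gamma_pqq = 0.000000, Gamma_qpp = 0.000000, Gamma_qpq = 0.000000, Gamma_qqq = 0.000000
  tau = 0.666667: gamma = (0.652778, -0.166667), gamma' = (1.083333, 1.000000); Gamma_ppp = 0.000000, Gamma_ppq = 0.000000, Gamma_pqq = 0.000000, Gamma_qpp = 0.000000, Gamma_qpq = 0.000000, Gamma_qqq = 0.000000
  tau = 0.833333: gamma = (0.861111, 0.020833), gamma' = (1.416667, 1.250000); Gamma_ppp = 0.000000, Gamma_ppq = 0.000000, Gamma_pqq = 0.000000, Gamma_qpp = 0.000000, Gamma_qpq = 0.000000, Gamma_qqq = 0.000000
  tau = 1.000000: gamma = (1.125000, 0.250000), gamma' = (1.750000, 1.500000); Gamma_ppp = 0.000000, Gamma_ppq = 0.000000, Gamma_pqq = 0.000000, Gamma_qpp = 0.000000, Gamma_qpq = 0.000000, Gamma_qqq = 0.000000
step 0: V^p = -0.6250, V^q = -0.1250
step 1: k1 = (0.000000, 0.000000), k2 = (0.000000, 0.000000), k3 = (0.000000, 0.000000), k4 = (0.000000, 0.000000); V <- V + (h/6)(k1 + 2k2 + 2k3 + k4): V^p = -0.6250, V^q = -0.1250
step 2: k1 = (0.000000, 0.000000), k2 = (0.000000, 0.000000), k3 = (0.000000, 0.000000), k4 = (0.000000, 0.000000); V <- V + (h/6)(k1 + 2k2 + 2k3 + k4): V^p = -0.6250, V^q = -0.1250
step 3: k1 = (0.000000, 0.000000), k2 = (0.000000, 0.000000), k3 = (0.000000, 0.000000), k4 = (0.000000, 0.000000); V <- V + (h/6)(k1 + 2k2 + 2k3 + k4): V^p = -0.6250, V^q = -0.1250


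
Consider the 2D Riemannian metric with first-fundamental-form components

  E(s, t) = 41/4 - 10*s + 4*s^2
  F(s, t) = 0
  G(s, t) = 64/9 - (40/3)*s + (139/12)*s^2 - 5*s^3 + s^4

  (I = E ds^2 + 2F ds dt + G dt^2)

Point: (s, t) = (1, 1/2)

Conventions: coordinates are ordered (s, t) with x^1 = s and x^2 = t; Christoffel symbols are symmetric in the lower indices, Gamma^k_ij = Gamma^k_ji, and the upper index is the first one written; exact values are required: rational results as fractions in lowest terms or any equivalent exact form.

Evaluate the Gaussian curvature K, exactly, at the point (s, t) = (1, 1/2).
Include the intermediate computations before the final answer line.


E = 17/4, F = 0, G = 49/36, EG - F^2 = 833/144 at the point
E_s = -2, E_t = 0, F_s = 0, F_t = 0, G_s = -7/6, G_t = 0
E_tt = 0, F_st = 0, G_ss = 31/6
The intrinsic route: Brioschi's K = (det M1 - det M2)/(EG - F^2)^2.
M1 = [[-E_tt/2 + F_st - G_ss/2, E_s/2, F_s - E_t/2], [F_t - G_s/2, E, F], [G_t/2, F, G]] = [[-31/12, -1, 0], [7/12, 17/4, 0], [0, 0, 49/36]]; det M1 = -24451/1728
M2 = [[0, E_t/2, G_s/2], [E_t/2, E, F], [G_s/2, F, G]] = [[0, 0, -7/12], [0, 17/4, 0], [-7/12, 0, 49/36]]; det M2 = -833/576
det M1 - det M2 = -343/27; K = -343/27 / (833/144)^2 = -768/2023

Answer: K = -768/2023


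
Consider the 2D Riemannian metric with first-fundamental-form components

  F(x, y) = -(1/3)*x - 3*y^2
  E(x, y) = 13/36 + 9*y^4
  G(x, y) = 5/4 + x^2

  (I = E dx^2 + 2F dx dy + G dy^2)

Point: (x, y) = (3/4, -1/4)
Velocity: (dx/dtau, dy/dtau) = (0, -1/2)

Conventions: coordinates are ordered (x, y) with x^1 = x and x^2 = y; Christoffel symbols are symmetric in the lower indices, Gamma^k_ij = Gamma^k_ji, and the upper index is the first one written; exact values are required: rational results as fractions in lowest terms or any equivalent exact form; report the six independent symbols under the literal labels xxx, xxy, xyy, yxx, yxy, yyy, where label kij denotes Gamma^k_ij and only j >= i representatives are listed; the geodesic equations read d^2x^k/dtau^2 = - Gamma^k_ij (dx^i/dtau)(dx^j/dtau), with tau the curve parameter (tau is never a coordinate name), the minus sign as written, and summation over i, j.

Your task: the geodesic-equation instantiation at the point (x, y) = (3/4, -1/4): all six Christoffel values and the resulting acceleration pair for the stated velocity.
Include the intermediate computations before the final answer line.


E = 913/2304, F = -7/16, G = 29/16 at the point
E_x = 0, E_y = -9/16, F_x = -1/3, F_y = 3/2, G_x = 3/2, G_y = 0
EG - F^2 = 19421/36864;  g^inv = (36864/19421) * [[29/16, 7/16], [7/16, 913/2304]]
first-kind symbols [ij,l] = (1/2)(d_i g_jl + d_j g_il - d_l g_ij): [xx,x] = E_x/2 = 0, [xx,y] = F_x - E_y/2 = -5/96, [xy,x] = E_y/2 = -9/32, [xy,y] = G_x/2 = 3/4, [yy,x] = F_y - G_x/2 = 3/4, [yy,y] = G_y/2 = 0
Gamma^x_ij = (G*[ij,x] - F*[ij,y])/(EG - F^2), Gamma^y_ij = (E*[ij,y] - F*[ij,x])/(EG - F^2)
Gamma_xxx = -840/19421, Gamma_xxy = -6696/19421, Gamma_xyy = 50112/19421, Gamma_yxx = -4565/116526, Gamma_yxy = 6420/19421, Gamma_yyy = 12096/19421
d^2x/dtau^2 = -(Gamma_xxx*(0)^2 + 2*Gamma_xxy*(0)*(-1/2) + Gamma_xyy*(-1/2)^2) = -12528/19421
d^2y/dtau^2 = -(Gamma_yxx*(0)^2 + 2*Gamma_yxy*(0)*(-1/2) + Gamma_yyy*(-1/2)^2) = -3024/19421

Answer: Gamma_xxx = -840/19421, Gamma_xxy = -6696/19421, Gamma_xyy = 50112/19421, Gamma_yxx = -4565/116526, Gamma_yxy = 6420/19421, Gamma_yyy = 12096/19421; accelerations (d^2x/dtau^2, d^2y/dtau^2) = (-12528/19421, -3024/19421)


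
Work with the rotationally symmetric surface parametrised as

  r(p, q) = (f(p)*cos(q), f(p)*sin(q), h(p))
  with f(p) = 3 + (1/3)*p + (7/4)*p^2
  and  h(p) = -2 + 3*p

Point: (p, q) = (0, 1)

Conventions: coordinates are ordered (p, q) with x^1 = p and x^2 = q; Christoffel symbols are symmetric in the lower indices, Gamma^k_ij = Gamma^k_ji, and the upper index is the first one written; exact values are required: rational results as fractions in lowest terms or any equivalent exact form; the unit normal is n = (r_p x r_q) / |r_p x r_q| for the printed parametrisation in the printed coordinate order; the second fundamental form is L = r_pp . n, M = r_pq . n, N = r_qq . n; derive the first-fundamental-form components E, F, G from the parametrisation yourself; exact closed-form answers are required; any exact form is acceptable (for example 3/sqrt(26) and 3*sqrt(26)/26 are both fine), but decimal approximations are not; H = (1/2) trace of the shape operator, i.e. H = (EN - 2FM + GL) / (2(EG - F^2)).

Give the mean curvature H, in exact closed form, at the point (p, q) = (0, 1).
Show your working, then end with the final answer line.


f = 3, f' = 1/3, f'' = 7/2, h' = 3, h'' = 0
E = 82/9, F = 0, G = 9; answer radicand W^2 = 82/9
unnormalised second-form numerators: l = -21/2, m = 0, n = 9; L = l/sqrt(82/9), and similarly M = m/sqrt(W^2), N = n/sqrt(W^2)
H = (E*n - 2*F*m + G*l) / (2*(EG - F^2)*sqrt(W^2)); E*n - 2*F*m + G*l = -25/2, EG - F^2 = 82, so H = (-25/328)/sqrt(82/9)

Answer: H = -75*sqrt(82)/26896


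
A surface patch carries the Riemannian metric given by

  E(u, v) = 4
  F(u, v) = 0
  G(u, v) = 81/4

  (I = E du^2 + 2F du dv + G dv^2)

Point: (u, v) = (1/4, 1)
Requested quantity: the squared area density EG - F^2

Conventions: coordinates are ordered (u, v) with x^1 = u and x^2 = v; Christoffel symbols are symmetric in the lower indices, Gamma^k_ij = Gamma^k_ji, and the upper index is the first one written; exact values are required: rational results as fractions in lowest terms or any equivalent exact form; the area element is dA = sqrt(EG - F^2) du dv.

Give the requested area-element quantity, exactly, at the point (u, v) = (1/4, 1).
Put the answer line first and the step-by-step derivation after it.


Answer: EG - F^2 = 81

E = 4, F = 0, G = 81/4; EG - F^2 = 81


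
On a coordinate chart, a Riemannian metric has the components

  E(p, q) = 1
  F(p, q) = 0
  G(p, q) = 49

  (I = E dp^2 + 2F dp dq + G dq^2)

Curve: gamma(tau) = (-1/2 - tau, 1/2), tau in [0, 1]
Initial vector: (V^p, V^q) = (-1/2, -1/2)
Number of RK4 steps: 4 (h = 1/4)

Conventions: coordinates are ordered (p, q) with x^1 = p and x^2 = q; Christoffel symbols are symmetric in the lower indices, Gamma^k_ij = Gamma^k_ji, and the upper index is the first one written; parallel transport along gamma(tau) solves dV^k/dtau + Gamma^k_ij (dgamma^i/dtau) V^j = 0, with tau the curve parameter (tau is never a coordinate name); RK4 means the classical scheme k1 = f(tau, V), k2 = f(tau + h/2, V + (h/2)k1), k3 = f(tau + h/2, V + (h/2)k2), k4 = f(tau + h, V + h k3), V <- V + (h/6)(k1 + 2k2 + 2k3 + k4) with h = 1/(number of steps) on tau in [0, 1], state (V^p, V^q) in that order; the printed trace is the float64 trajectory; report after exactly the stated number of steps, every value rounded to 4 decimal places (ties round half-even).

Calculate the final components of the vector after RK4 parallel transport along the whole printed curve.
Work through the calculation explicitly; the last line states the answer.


gamma'(tau) = (-1, 0); f(tau, V)^k = -Gamma^k_ij(gamma(tau)) gamma'^i(tau) V^j; h = 1/4; intermediate values shown to 6 dp
curve data and Christoffel symbols at the stage parameters:
  tau = 0.000000: gamma = (-0.500000, 0.500000), gamma' = (-1.000000, 0.000000); Gamma_ppp = 0.000000, Gamma_ppq = 0.000000, Gamma_pqq = 0.000000, Gamma_qpp = 0.000000, Gamma_qpq = 0.000000, Gamma_qqq = 0.000000
  tau = 0.125000: gamma = (-0.625000, 0.500000), gamma' = (-1.000000, 0.000000); Gamma_ppp = 0.000000, Gamma_ppq = 0.000000, Gamma_pqq = 0.000000, Gamma_qpp = 0.000000, Gamma_qpq = 0.000000, Gamma_qqq = 0.000000
  tau = 0.250000: gamma = (-0.750000, 0.500000), gamma' = (-1.000000, 0.000000); Gamma_ppp = 0.000000, Gamma_ppq = 0.000000, Gamma_pqq = 0.000000, Gamma_qpp = 0.000000, Gamma_qpq = 0.000000, Gamma_qqq = 0.000000
  tau = 0.375000: gamma = (-0.875000, 0.500000), gamma' = (-1.000000, 0.000000); Gamma_ppp = 0.000000, Gamma_ppq = 0.000000, Gamma_pqq = 0.000000, Gamma_qpp = 0.000000, Gamma_qpq = 0.000000, Gamma_qqq = 0.000000
  tau = 0.500000: gamma = (-1.000000, 0.500000), gamma' = (-1.000000, 0.000000); Gamma_ppp = 0.000000, Gamma_ppq = 0.000000, Gamma_pqq = 0.000000, Gamma_qpp = 0.000000, Gamma_qpq = 0.000000, Gamma_qqq = 0.000000
  tau = 0.625000: gamma = (-1.125000, 0.500000), gamma' = (-1.000000, 0.000000); Gamma_ppp = 0.000000, Gamma_ppq = 0.000000, Gamma_pqq = 0.000000, Gamma_qpp = 0.000000, Gamma_qpq = 0.000000, Gamma_qqq = 0.000000
  tau = 0.750000: gamma = (-1.250000, 0.500000), gamma' = (-1.000000, 0.000000); Gamma_ppp = 0.000000, Gamma_ppq = 0.000000, Gamma_pqq = 0.000000, Gamma_qpp = 0.000000, Gamma_qpq = 0.000000, Gamma_qqq = 0.000000
  tau = 0.875000: gamma = (-1.375000, 0.500000), gamma' = (-1.000000, 0.000000); Gamma_ppp = 0.000000, Gamma_ppq = 0.000000, Gamma_pqq = 0.000000, Gamma_qpp = 0.000000, Gamma_qpq = 0.000000, Gamma_qqq = 0.000000
  tau = 1.000000: gamma = (-1.500000, 0.500000), gamma' = (-1.000000, 0.000000); Gamma_ppp = 0.000000, Gamma_ppq = 0.000000, Gamma_pqq = 0.000000, Gamma_qpp = 0.000000, Gamma_qpq = 0.000000, Gamma_qqq = 0.000000
step 0: V^p = -0.5000, V^q = -0.5000
step 1: k1 = (0.000000, 0.000000), k2 = (0.000000, 0.000000), k3 = (0.000000, 0.000000), k4 = (0.000000, 0.000000); V <- V + (h/6)(k1 + 2k2 + 2k3 + k4): V^p = -0.5000, V^q = -0.5000
step 2: k1 = (0.000000, 0.000000), k2 = (0.000000, 0.000000), k3 = (0.000000, 0.000000), k4 = (0.000000, 0.000000); V <- V + (h/6)(k1 + 2k2 + 2k3 + k4): V^p = -0.5000, V^q = -0.5000
step 3: k1 = (0.000000, 0.000000), k2 = (0.000000, 0.000000), k3 = (0.000000, 0.000000), k4 = (0.000000, 0.000000); V <- V + (h/6)(k1 + 2k2 + 2k3 + k4): V^p = -0.5000, V^q = -0.5000
step 4: k1 = (0.000000, 0.000000), k2 = (0.000000, 0.000000), k3 = (0.000000, 0.000000), k4 = (0.000000, 0.000000); V <- V + (h/6)(k1 + 2k2 + 2k3 + k4): V^p = -0.5000, V^q = -0.5000

Answer: V^p = -0.5000, V^q = -0.5000


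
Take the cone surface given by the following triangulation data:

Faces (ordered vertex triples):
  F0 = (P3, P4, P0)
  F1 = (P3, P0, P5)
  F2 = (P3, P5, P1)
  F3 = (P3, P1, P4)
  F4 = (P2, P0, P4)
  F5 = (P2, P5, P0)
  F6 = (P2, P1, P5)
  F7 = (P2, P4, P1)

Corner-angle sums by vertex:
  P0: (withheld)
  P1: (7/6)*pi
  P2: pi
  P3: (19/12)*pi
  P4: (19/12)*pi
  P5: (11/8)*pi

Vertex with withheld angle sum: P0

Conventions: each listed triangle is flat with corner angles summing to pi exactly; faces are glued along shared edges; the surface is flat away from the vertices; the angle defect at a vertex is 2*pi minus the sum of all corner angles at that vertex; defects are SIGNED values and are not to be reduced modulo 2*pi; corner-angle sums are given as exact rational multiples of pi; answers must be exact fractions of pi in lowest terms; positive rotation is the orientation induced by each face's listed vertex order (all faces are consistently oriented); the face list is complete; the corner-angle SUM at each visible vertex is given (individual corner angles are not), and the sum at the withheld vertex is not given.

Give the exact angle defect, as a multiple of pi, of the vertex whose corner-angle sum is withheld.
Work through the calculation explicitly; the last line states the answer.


V = 6, E = 12, F = 8; chi = V - E + F = 2
Gauss-Bonnet: total defect = 2*pi*chi = 4*pi; visible defects sum to (79/24)*pi

Answer: defect(P0) = (17/24)*pi


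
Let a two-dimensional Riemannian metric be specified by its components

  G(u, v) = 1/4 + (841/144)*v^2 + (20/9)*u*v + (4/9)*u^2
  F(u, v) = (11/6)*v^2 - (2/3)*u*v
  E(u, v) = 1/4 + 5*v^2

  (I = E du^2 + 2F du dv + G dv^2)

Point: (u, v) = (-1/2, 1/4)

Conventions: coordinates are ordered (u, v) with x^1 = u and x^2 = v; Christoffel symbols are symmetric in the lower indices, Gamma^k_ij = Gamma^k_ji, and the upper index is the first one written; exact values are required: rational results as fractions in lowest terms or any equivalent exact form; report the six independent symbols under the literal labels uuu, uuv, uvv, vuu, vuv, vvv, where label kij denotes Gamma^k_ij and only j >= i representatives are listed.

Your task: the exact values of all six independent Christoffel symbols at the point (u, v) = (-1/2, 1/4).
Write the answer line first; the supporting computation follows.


Answer: Gamma_uuu = 10336/7853, Gamma_uuv = 60764/23559, Gamma_uvv = 118282/70677, Gamma_vuu = -29376/7853, Gamma_vuv = -7968/7853, Gamma_vvv = 30124/23559

E = 9/16, F = 19/96, G = 1033/2304 at the point
E_u = 0, E_v = 5/2, F_u = -1/6, F_v = 5/4, G_u = 1/9, G_v = 521/288
EG - F^2 = 7853/36864;  g^inv = (36864/7853) * [[1033/2304, -19/96], [-19/96, 9/16]]
first-kind symbols [ij,l] = (1/2)(d_i g_jl + d_j g_il - d_l g_ij): [uu,u] = E_u/2 = 0, [uu,v] = F_u - E_v/2 = -17/12, [uv,u] = E_v/2 = 5/4, [uv,v] = G_u/2 = 1/18, [vv,u] = F_v - G_u/2 = 43/36, [vv,v] = G_v/2 = 521/576
Gamma^u_ij = (G*[ij,u] - F*[ij,v])/(EG - F^2), Gamma^v_ij = (E*[ij,v] - F*[ij,u])/(EG - F^2)


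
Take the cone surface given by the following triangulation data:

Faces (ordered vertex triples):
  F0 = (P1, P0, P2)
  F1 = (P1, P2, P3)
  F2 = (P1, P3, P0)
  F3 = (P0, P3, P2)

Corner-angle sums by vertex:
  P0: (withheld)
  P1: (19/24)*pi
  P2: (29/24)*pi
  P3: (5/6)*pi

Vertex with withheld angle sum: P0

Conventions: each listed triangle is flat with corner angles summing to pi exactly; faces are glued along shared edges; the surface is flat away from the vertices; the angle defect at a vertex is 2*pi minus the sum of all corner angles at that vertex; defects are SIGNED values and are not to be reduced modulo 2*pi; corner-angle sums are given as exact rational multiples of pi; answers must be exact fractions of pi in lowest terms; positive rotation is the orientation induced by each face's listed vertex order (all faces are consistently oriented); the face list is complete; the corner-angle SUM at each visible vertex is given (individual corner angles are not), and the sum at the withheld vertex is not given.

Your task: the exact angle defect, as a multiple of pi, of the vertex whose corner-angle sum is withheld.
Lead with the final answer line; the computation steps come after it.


Answer: defect(P0) = (5/6)*pi

V = 4, E = 6, F = 4; chi = V - E + F = 2
Gauss-Bonnet: total defect = 2*pi*chi = 4*pi; visible defects sum to (19/6)*pi


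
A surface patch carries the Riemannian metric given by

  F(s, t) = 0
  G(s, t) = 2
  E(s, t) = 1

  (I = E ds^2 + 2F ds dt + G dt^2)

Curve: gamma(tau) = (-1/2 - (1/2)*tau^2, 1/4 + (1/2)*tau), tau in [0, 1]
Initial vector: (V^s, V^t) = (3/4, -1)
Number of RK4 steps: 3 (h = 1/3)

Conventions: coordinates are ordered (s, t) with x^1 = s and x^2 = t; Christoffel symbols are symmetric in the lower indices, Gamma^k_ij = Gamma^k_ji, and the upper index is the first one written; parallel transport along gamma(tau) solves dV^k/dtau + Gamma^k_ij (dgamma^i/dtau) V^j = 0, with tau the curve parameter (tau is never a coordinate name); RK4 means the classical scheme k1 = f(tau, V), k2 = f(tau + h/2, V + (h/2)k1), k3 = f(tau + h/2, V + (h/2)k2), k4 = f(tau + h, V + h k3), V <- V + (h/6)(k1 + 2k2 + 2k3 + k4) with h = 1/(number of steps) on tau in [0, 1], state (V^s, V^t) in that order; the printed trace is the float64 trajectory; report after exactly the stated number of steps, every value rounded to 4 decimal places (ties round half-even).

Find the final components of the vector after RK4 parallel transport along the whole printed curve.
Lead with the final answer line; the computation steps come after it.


Answer: V^s = 0.7500, V^t = -1.0000

gamma'(tau) = (-tau, 1/2); f(tau, V)^k = -Gamma^k_ij(gamma(tau)) gamma'^i(tau) V^j; h = 1/3; intermediate values shown to 6 dp
curve data and Christoffel symbols at the stage parameters:
  tau = 0.000000: gamma = (-0.500000, 0.250000), gamma' = (0.000000, 0.500000); Gamma_sss = 0.000000, Gamma_sst = 0.000000, Gamma_stt = 0.000000, Gamma_tss = 0.000000, Gamma_tst = 0.000000, Gamma_ttt = 0.000000
  tau = 0.166667: gamma = (-0.513889, 0.333333), gamma' = (-0.166667, 0.500000); Gamma_sss = 0.000000, Gamma_sst = 0.000000, Gamma_stt = 0.000000, Gamma_tss = 0.000000, Gamma_tst = 0.000000, Gamma_ttt = 0.000000
  tau = 0.333333: gamma = (-0.555556, 0.416667), gamma' = (-0.333333, 0.500000); Gamma_sss = 0.000000, Gamma_sst = 0.000000, Gamma_stt = 0.000000, Gamma_tss = 0.000000, Gamma_tst = 0.000000, Gamma_ttt = 0.000000
  tau = 0.500000: gamma = (-0.625000, 0.500000), gamma' = (-0.500000, 0.500000); Gamma_sss = 0.000000, Gamma_sst = 0.000000, Gamma_stt = 0.000000, Gamma_tss = 0.000000, Gamma_tst = 0.000000, Gamma_ttt = 0.000000
  tau = 0.666667: gamma = (-0.722222, 0.583333), gamma' = (-0.666667, 0.500000); Gamma_sss = 0.000000, Gamma_sst = 0.000000, Gamma_stt = 0.000000, Gamma_tss = 0.000000, Gamma_tst = 0.000000, Gamma_ttt = 0.000000
  tau = 0.833333: gamma = (-0.847222, 0.666667), gamma' = (-0.833333, 0.500000); Gamma_sss = 0.000000, Gamma_sst = 0.000000, Gamma_stt = 0.000000, Gamma_tss = 0.000000, Gamma_tst = 0.000000, Gamma_ttt = 0.000000
  tau = 1.000000: gamma = (-1.000000, 0.750000), gamma' = (-1.000000, 0.500000); Gamma_sss = 0.000000, Gamma_sst = 0.000000, Gamma_stt = 0.000000, Gamma_tss = 0.000000, Gamma_tst = 0.000000, Gamma_ttt = 0.000000
step 0: V^s = 0.7500, V^t = -1.0000
step 1: k1 = (0.000000, 0.000000), k2 = (0.000000, 0.000000), k3 = (0.000000, 0.000000), k4 = (0.000000, 0.000000); V <- V + (h/6)(k1 + 2k2 + 2k3 + k4): V^s = 0.7500, V^t = -1.0000
step 2: k1 = (0.000000, 0.000000), k2 = (0.000000, 0.000000), k3 = (0.000000, 0.000000), k4 = (0.000000, 0.000000); V <- V + (h/6)(k1 + 2k2 + 2k3 + k4): V^s = 0.7500, V^t = -1.0000
step 3: k1 = (0.000000, 0.000000), k2 = (0.000000, 0.000000), k3 = (0.000000, 0.000000), k4 = (0.000000, 0.000000); V <- V + (h/6)(k1 + 2k2 + 2k3 + k4): V^s = 0.7500, V^t = -1.0000


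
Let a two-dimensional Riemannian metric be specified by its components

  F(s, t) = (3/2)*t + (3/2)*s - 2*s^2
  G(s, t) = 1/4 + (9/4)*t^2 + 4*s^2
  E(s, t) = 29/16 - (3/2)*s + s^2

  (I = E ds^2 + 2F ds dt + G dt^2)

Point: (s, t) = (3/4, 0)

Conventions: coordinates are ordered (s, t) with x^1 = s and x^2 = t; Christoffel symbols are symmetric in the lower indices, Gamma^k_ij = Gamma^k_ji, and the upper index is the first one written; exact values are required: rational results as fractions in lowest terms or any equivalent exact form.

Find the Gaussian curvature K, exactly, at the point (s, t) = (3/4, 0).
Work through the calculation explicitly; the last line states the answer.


E = 5/4, F = 0, G = 5/2, EG - F^2 = 25/8 at the point
E_s = 0, E_t = 0, F_s = -3/2, F_t = 3/2, G_s = 6, G_t = 0
E_tt = 0, F_st = 0, G_ss = 8
Apply the Brioschi formula K = (det M1 - det M2)/(EG - F^2)^2 over the derivative matrices of E, F, G.
M1 = [[-E_tt/2 + F_st - G_ss/2, E_s/2, F_s - E_t/2], [F_t - G_s/2, E, F], [G_t/2, F, G]] = [[-4, 0, -3/2], [-3/2, 5/4, 0], [0, 0, 5/2]]; det M1 = -25/2
M2 = [[0, E_t/2, G_s/2], [E_t/2, E, F], [G_s/2, F, G]] = [[0, 0, 3], [0, 5/4, 0], [3, 0, 5/2]]; det M2 = -45/4
det M1 - det M2 = -5/4; K = -5/4 / (25/8)^2 = -16/125

Answer: K = -16/125


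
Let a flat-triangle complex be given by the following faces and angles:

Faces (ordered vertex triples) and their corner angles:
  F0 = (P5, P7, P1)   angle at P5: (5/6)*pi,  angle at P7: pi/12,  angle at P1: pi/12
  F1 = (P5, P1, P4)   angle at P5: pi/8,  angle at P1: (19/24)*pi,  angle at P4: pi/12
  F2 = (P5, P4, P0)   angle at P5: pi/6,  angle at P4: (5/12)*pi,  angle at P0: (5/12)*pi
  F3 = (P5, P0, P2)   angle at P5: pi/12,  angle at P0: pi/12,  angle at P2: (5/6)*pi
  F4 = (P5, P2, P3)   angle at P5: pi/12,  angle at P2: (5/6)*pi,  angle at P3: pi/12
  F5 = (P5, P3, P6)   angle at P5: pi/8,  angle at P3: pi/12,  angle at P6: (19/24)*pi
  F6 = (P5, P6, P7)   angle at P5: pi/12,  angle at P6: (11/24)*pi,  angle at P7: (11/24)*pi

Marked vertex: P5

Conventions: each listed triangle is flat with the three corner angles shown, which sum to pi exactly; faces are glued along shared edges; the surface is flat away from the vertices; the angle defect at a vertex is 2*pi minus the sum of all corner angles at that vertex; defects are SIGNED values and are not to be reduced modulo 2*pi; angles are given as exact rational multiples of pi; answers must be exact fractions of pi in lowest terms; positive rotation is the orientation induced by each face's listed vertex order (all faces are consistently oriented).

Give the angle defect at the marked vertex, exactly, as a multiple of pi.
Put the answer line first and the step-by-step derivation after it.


Answer: defect(P5) = pi/2

Sum of corner angles at P5: (3/2)*pi
defect = 2*pi - (3/2)*pi


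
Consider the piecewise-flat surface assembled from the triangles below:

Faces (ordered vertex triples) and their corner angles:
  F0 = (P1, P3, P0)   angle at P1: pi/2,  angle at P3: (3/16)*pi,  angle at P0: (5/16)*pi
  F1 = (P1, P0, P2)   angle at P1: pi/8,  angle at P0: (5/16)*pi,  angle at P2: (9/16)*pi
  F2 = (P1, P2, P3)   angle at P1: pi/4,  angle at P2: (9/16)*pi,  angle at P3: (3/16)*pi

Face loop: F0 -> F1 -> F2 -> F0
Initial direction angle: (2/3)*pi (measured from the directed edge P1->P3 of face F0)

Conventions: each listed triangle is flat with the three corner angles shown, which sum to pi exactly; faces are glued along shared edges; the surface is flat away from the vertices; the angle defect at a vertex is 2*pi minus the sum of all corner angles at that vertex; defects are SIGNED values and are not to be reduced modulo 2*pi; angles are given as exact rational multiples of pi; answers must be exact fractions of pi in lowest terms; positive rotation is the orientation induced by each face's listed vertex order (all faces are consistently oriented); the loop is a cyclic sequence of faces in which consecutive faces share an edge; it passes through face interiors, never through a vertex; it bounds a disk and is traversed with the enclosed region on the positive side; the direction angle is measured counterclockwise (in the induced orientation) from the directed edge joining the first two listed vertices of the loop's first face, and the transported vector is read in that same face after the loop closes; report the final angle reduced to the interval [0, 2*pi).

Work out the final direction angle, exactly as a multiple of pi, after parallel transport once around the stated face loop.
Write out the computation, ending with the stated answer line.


enclosed vertex P1: corner angles sum to (7/8)*pi, defect = 2*pi - (7/8)*pi = (9/8)*pi
the rotation equals the total enclosed defect, so the final angle is initial + defects (mod 2*pi)
final angle = (2/3)*pi + (9/8)*pi = (43/24)*pi (mod 2*pi)

Answer: final direction angle = (43/24)*pi


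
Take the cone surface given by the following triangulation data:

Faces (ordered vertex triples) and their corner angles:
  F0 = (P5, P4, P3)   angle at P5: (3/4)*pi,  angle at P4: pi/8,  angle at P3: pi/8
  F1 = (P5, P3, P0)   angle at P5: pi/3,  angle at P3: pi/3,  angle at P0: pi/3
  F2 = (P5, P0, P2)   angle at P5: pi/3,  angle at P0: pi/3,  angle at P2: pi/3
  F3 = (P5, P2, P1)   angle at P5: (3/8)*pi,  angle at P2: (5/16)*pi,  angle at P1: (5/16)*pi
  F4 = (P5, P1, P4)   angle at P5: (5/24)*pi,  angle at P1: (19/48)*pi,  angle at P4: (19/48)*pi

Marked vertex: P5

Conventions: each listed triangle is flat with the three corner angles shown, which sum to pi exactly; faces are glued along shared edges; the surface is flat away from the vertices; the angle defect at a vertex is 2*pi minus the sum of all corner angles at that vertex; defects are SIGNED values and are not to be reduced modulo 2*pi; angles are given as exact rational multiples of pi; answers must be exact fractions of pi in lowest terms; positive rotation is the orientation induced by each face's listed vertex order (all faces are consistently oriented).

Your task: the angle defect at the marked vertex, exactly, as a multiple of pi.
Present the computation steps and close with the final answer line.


Sum of corner angles at P5: 2*pi
defect = 2*pi - 2*pi

Answer: defect(P5) = 0


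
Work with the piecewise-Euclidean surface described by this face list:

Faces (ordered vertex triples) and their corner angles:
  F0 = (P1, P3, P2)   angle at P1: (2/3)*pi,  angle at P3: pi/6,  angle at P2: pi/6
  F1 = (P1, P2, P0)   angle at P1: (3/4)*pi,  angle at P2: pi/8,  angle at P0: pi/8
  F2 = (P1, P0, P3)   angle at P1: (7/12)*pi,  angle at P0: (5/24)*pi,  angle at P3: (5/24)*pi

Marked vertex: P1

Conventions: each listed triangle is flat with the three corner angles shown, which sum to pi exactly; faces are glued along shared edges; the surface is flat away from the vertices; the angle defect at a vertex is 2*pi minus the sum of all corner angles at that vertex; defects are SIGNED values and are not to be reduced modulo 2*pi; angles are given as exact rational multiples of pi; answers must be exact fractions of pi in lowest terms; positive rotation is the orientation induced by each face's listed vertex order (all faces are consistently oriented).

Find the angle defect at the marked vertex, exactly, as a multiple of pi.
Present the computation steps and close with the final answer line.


Sum of corner angles at P1: 2*pi
defect = 2*pi - 2*pi

Answer: defect(P1) = 0


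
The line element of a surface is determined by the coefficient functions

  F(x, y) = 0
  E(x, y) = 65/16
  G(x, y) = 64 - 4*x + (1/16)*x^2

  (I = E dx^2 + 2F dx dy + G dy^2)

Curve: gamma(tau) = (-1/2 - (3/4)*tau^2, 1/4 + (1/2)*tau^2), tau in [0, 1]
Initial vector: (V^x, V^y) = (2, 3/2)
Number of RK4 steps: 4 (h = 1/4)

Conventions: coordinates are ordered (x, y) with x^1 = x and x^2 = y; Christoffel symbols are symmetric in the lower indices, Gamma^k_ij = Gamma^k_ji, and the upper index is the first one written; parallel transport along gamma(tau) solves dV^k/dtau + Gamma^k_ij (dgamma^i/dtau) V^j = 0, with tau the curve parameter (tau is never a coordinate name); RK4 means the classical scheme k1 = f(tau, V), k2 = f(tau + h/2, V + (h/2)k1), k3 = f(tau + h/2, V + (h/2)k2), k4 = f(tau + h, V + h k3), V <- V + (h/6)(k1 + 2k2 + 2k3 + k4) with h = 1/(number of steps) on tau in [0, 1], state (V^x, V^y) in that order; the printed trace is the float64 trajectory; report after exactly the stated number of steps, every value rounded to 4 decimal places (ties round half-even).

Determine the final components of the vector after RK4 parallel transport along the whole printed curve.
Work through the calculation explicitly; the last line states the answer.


gamma'(tau) = (-(3/2)*tau, tau); f(tau, V)^k = -Gamma^k_ij(gamma(tau)) gamma'^i(tau) V^j; h = 1/4; intermediate values shown to 6 dp
curve data and Christoffel symbols at the stage parameters:
  tau = 0.000000: gamma = (-0.500000, 0.250000), gamma' = (0.000000, 0.000000); Gamma_xxx = 0.000000, Gamma_xxy = 0.000000, Gamma_xyy = 0.500000, Gamma_yxx = 0.000000, Gamma_yxy = -0.030769, Gamma_yyy = 0.000000
  tau = 0.125000: gamma = (-0.511719, 0.257812), gamma' = (-0.187500, 0.125000); Gamma_xxx = 0.000000, Gamma_xxy = 0.000000, Gamma_xyy = 0.500180, Gamma_yxx = 0.000000, Gamma_yxy = -0.030758, Gamma_yyy = 0.000000
  tau = 0.250000: gamma = (-0.546875, 0.281250), gamma' = (-0.375000, 0.250000); Gamma_xxx = 0.000000, Gamma_xxy = 0.000000, Gamma_xyy = 0.500721, Gamma_yxx = 0.000000, Gamma_yxy = -0.030725, Gamma_yyy = 0.000000
  tau = 0.375000: gamma = (-0.605469, 0.320312), gamma' = (-0.562500, 0.375000); Gamma_xxx = 0.000000, Gamma_xxy = 0.000000, Gamma_xyy = 0.501623, Gamma_yxx = 0.000000, Gamma_yxy = -0.030670, Gamma_yyy = 0.000000
  tau = 0.500000: gamma = (-0.687500, 0.375000), gamma' = (-0.750000, 0.500000); Gamma_xxx = 0.000000, Gamma_xxy = 0.000000, Gamma_xyy = 0.502885, Gamma_yxx = 0.000000, Gamma_yxy = -0.030593, Gamma_yyy = 0.000000
  tau = 0.625000: gamma = (-0.792969, 0.445312), gamma' = (-0.937500, 0.625000); Gamma_xxx = 0.000000, Gamma_xxy = 0.000000, Gamma_xyy = 0.504507, Gamma_yxx = 0.000000, Gamma_yxy = -0.030494, Gamma_yyy = 0.000000
  tau = 0.750000: gamma = (-0.921875, 0.531250), gamma' = (-1.125000, 0.750000); Gamma_xxx = 0.000000, Gamma_xxy = 0.000000, Gamma_xyy = 0.506490, Gamma_yxx = 0.000000, Gamma_yxy = -0.030375, Gamma_yyy = 0.000000
  tau = 0.875000: gamma = (-1.074219, 0.632812), gamma' = (-1.312500, 0.875000); Gamma_xxx = 0.000000, Gamma_xxy = 0.000000, Gamma_xyy = 0.508834, Gamma_yxx = 0.000000, Gamma_yxy = -0.030235, Gamma_yyy = 0.000000
  tau = 1.000000: gamma = (-1.250000, 0.750000), gamma' = (-1.500000, 1.000000); Gamma_xxx = 0.000000, Gamma_xxy = 0.000000, Gamma_xyy = 0.511538, Gamma_yxx = 0.000000, Gamma_yxy = -0.030075, Gamma_yyy = 0.000000
step 0: V^x = 2.0000, V^y = 1.5000
step 1: k1 = (0.000000, 0.000000), k2 = (-0.093784, -0.000961), k3 = (-0.093776, -0.001006), k4 = (-0.187739, -0.002097); V <- V + (h/6)(k1 + 2k2 + 2k3 + k4): V^x = 1.9765, V^y = 1.4997
step 2: k1 = (-0.187739, -0.002098), k2 = (-0.282066, -0.003406), k3 = (-0.282035, -0.003539), k4 = (-0.376878, -0.005235); V <- V + (h/6)(k1 + 2k2 + 2k3 + k4): V^x = 1.9060, V^y = 1.4989
step 3: k1 = (-0.376878, -0.005236), k2 = (-0.472411, -0.007403), k3 = (-0.472326, -0.007623), k4 = (-0.568646, -0.010423); V <- V + (h/6)(k1 + 2k2 + 2k3 + k4): V^x = 1.7879, V^y = 1.4970
step 4: k1 = (-0.568647, -0.010424), k2 = (-0.665911, -0.013934), k3 = (-0.665716, -0.014238), k4 = (-0.763932, -0.018606); V <- V + (h/6)(k1 + 2k2 + 2k3 + k4): V^x = 1.6214, V^y = 1.4934

Answer: V^x = 1.6214, V^y = 1.4934


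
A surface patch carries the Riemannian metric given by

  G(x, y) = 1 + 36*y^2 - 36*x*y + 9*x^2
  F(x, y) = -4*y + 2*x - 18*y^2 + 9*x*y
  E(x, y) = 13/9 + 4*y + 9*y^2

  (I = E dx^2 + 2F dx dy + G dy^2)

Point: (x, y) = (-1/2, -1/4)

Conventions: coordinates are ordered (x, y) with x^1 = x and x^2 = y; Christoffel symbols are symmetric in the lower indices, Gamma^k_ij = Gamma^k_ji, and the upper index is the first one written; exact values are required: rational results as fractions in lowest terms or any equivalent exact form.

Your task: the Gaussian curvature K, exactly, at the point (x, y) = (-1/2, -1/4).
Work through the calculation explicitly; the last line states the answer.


E = 145/144, F = 0, G = 1, EG - F^2 = 145/144 at the point
E_x = 0, E_y = -1/2, F_x = -1/4, F_y = 1/2, G_x = 0, G_y = 0
E_yy = 18, F_xy = 9, G_xx = 18
Compute both Brioschi determinants and normalise by (EG - F^2)^2.
M1 = [[-E_yy/2 + F_xy - G_xx/2, E_x/2, F_x - E_y/2], [F_y - G_x/2, E, F], [G_y/2, F, G]] = [[-9, 0, 0], [1/2, 145/144, 0], [0, 0, 1]]; det M1 = -145/16
M2 = [[0, E_y/2, G_x/2], [E_y/2, E, F], [G_x/2, F, G]] = [[0, -1/4, 0], [-1/4, 145/144, 0], [0, 0, 1]]; det M2 = -1/16
det M1 - det M2 = -9; K = -9 / (145/144)^2 = -186624/21025

Answer: K = -186624/21025


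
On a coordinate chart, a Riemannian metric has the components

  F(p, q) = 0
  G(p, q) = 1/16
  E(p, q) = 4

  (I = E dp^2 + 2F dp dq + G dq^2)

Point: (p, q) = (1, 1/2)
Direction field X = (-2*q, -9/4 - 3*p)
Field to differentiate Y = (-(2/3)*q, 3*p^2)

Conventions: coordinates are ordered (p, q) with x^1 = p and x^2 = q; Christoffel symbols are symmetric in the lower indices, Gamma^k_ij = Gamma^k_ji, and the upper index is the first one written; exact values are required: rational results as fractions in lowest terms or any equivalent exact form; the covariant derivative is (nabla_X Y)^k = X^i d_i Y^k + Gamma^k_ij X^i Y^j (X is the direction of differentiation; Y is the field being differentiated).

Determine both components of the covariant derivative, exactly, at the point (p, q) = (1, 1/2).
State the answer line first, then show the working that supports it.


Answer: (nabla_X Y)^p = 7/2, (nabla_X Y)^q = -6

E = 4, F = 0, G = 1/16 at the point
E_p = 0, E_q = 0, F_p = 0, F_q = 0, G_p = 0, G_q = 0
EG - F^2 = 1/4;  g^inv = (4) * [[1/16, 0], [0, 4]]
first-kind symbols [ij,l] = (1/2)(d_i g_jl + d_j g_il - d_l g_ij): [pp,p] = E_p/2 = 0, [pp,q] = F_p - E_q/2 = 0, [pq,p] = E_q/2 = 0, [pq,q] = G_p/2 = 0, [qq,p] = F_q - G_p/2 = 0, [qq,q] = G_q/2 = 0
Gamma^p_ij = (G*[ij,p] - F*[ij,q])/(EG - F^2), Gamma^q_ij = (E*[ij,q] - F*[ij,p])/(EG - F^2)
Gamma_ppp = 0, Gamma_ppq = 0, Gamma_pqq = 0, Gamma_qpp = 0, Gamma_qpq = 0, Gamma_qqq = 0
X = (-1, -21/4), Y = (-1/3, 3) at the point


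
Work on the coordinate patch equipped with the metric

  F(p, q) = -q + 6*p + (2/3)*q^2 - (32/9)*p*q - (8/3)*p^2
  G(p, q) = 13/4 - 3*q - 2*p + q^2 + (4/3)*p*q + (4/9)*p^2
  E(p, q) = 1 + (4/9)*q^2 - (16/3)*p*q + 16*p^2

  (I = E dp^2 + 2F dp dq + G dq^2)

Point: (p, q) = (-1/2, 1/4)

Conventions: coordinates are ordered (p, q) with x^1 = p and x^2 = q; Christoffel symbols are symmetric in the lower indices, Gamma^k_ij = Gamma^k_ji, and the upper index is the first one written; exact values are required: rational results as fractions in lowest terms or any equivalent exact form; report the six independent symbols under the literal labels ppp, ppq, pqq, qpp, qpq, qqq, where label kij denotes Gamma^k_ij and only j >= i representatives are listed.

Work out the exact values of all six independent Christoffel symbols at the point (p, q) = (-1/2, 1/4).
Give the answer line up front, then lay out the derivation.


Answer: Gamma_ppp = -1248/1181, Gamma_ppq = 208/1181, Gamma_pqq = 312/1181, Gamma_qpp = 912/1181, Gamma_qpq = -152/1181, Gamma_qqq = -228/1181

E = 205/36, F = -247/72, G = 505/144 at the point
E_p = -52/3, E_q = 26/9, F_p = 70/9, F_q = 10/9, G_p = -19/9, G_q = -19/6
EG - F^2 = 1181/144;  g^inv = (144/1181) * [[505/144, 247/72], [247/72, 205/36]]
first-kind symbols [ij,l] = (1/2)(d_i g_jl + d_j g_il - d_l g_ij): [pp,p] = E_p/2 = -26/3, [pp,q] = F_p - E_q/2 = 19/3, [pq,p] = E_q/2 = 13/9, [pq,q] = G_p/2 = -19/18, [qq,p] = F_q - G_p/2 = 13/6, [qq,q] = G_q/2 = -19/12
Gamma^p_ij = (G*[ij,p] - F*[ij,q])/(EG - F^2), Gamma^q_ij = (E*[ij,q] - F*[ij,p])/(EG - F^2)
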